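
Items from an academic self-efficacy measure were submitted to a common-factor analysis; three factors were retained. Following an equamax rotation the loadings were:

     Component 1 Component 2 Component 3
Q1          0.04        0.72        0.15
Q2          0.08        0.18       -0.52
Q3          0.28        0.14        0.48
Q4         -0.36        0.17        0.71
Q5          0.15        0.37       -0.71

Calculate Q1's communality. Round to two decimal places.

h² = 0.04² + 0.72² + 0.15² = 0.0016 + 0.5184 + 0.0225 = 0.5425

0.54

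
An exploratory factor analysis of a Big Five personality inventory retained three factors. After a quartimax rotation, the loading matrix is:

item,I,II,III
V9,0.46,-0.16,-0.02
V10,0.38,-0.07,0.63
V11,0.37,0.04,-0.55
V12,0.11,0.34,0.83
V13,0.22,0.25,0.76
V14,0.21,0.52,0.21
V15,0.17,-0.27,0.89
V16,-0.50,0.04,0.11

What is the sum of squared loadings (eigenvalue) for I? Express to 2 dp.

SS loadings for I = 0.46² + 0.38² + 0.37² + 0.11² + 0.22² + 0.21² + 0.17² + (-0.50)² = 0.2116 + 0.1444 + 0.1369 + 0.0121 + 0.0484 + 0.0441 + 0.0289 + 0.2500 = 0.8764

0.88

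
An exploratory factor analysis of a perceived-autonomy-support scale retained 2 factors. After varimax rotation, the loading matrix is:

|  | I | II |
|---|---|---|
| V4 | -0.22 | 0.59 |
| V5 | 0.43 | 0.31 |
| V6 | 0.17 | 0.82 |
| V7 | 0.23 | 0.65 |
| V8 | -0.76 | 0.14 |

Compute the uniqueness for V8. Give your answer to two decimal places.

0.40

h² = (-0.76)² + 0.14² = 0.5776 + 0.0196 = 0.5972
Uniqueness u² = 1 − h² = 1 − 0.5972 = 0.4028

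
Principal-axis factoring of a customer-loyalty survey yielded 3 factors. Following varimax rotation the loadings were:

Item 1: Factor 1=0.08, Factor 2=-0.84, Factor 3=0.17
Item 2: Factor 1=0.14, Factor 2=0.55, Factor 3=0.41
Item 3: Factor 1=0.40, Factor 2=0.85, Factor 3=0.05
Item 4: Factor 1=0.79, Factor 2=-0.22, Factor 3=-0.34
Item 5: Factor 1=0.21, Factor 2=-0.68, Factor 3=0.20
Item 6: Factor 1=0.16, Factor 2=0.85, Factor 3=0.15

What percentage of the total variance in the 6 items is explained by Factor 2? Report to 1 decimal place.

49.4%

SS loadings for Factor 2 = (-0.84)² + 0.55² + 0.85² + (-0.22)² + (-0.68)² + 0.85² = 2.9639
With 6 standardized items, total variance = 6. Proportion = 2.9639/6 = 0.4940 → 49.40%.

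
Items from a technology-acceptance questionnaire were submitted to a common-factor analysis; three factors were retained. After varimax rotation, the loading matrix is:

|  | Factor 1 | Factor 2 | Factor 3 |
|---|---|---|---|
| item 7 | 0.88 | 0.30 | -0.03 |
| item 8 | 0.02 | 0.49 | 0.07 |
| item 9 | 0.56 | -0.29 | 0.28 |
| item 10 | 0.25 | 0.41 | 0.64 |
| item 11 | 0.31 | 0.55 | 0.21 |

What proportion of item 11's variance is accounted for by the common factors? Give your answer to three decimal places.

h² = 0.31² + 0.55² + 0.21² = 0.0961 + 0.3025 + 0.0441 = 0.4427

0.443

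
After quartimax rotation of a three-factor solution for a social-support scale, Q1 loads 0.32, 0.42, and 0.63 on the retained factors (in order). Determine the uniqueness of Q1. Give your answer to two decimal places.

0.32

h² = 0.32² + 0.42² + 0.63² = 0.1024 + 0.1764 + 0.3969 = 0.6757
Uniqueness u² = 1 − h² = 1 − 0.6757 = 0.3243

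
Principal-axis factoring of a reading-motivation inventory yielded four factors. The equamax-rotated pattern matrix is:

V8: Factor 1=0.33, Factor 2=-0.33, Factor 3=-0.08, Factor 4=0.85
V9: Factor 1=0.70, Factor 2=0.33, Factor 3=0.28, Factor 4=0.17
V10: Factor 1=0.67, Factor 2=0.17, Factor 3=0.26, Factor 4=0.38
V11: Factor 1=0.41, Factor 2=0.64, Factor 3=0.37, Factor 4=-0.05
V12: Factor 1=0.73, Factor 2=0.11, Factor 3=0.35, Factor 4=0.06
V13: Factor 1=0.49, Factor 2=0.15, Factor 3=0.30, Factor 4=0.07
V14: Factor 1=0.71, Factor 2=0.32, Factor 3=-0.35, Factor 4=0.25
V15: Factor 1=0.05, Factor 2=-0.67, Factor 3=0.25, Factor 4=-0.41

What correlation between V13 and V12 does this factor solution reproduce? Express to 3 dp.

0.483

r̂ = Σ λ_i·λ_j across factors = (0.49)(0.73) + (0.15)(0.11) + (0.30)(0.35) + (0.07)(0.06)
  = +0.3577 +0.0165 +0.1050 +0.0042 = 0.4834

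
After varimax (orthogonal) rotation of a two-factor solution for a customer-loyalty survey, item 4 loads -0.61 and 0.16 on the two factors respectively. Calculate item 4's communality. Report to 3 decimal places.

h² = (-0.61)² + 0.16² = 0.3721 + 0.0256 = 0.3977

0.398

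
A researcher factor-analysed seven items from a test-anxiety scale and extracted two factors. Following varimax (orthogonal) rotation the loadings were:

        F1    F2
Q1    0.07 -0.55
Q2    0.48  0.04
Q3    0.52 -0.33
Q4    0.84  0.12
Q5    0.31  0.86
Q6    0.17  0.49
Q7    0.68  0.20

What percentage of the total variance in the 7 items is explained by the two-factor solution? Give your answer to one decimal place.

SS loadings by factor: 1.7987, 1.4471; total = 3.2458.
Total variance with 7 standardized items is 7, so the solution explains 3.2458/7 = 0.4637 = 46.37%.

46.4%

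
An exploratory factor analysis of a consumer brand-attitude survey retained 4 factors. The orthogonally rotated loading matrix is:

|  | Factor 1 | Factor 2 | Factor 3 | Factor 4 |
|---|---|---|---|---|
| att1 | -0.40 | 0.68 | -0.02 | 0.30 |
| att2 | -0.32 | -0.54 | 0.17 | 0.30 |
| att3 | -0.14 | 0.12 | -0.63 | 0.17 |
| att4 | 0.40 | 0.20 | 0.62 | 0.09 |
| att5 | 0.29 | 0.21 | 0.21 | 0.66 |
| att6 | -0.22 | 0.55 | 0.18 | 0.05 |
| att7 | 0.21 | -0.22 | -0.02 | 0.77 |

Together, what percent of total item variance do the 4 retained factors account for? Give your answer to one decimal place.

Communalities: 0.7128, 0.5129, 0.4598, 0.5925, 0.6079, 0.3858, 0.6858; Σh² = 3.9575.
Total variance with 7 standardized items is 7, so the solution explains 3.9575/7 = 0.5654 = 56.54%.

56.5%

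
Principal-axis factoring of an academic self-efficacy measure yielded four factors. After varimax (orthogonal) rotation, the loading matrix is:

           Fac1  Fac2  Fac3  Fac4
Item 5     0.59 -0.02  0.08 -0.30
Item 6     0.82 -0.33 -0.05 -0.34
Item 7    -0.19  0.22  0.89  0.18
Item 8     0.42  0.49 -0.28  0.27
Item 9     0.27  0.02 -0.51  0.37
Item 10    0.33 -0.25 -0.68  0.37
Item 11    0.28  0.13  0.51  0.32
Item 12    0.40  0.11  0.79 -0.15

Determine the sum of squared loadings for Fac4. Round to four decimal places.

0.7096

SS loadings for Fac4 = (-0.30)² + (-0.34)² + 0.18² + 0.27² + 0.37² + 0.37² + 0.32² + (-0.15)² = 0.0900 + 0.1156 + 0.0324 + 0.0729 + 0.1369 + 0.1369 + 0.1024 + 0.0225 = 0.7096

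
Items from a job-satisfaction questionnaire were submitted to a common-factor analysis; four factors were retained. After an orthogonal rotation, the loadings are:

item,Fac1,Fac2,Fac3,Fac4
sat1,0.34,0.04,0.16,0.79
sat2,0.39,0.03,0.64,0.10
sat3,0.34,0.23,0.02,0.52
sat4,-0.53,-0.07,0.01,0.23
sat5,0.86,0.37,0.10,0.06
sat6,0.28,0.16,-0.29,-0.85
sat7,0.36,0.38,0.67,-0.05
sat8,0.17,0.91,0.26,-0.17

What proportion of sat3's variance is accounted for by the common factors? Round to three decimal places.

0.439

h² = 0.34² + 0.23² + 0.02² + 0.52² = 0.1156 + 0.0529 + 0.0004 + 0.2704 = 0.4393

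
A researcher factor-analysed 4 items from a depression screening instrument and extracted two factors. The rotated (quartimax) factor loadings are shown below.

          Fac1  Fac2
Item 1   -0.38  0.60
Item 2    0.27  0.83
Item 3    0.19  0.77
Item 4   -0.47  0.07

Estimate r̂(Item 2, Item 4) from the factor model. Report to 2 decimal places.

r̂ = Σ λ_i·λ_j across factors = (0.27)(-0.47) + (0.83)(0.07)
  = -0.1269 +0.0581 = -0.0688

-0.07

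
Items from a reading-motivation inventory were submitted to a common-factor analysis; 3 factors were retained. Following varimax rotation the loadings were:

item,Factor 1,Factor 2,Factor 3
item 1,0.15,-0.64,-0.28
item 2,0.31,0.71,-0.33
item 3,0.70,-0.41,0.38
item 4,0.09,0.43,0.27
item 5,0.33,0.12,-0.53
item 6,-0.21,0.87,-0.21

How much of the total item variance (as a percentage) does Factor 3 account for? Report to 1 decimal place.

12.2%

SS loadings for Factor 3 = (-0.28)² + (-0.33)² + 0.38² + 0.27² + (-0.53)² + (-0.21)² = 0.7296
With 6 standardized items, total variance = 6. Proportion = 0.7296/6 = 0.1216 → 12.16%.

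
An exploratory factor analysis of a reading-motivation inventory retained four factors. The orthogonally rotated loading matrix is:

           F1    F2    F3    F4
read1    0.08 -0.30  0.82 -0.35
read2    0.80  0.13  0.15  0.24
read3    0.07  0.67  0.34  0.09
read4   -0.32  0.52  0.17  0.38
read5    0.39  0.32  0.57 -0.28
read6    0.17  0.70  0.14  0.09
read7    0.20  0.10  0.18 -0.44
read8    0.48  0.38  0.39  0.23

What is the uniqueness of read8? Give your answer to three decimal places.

h² = 0.48² + 0.38² + 0.39² + 0.23² = 0.2304 + 0.1444 + 0.1521 + 0.0529 = 0.5798
Uniqueness u² = 1 − h² = 1 − 0.5798 = 0.4202

0.420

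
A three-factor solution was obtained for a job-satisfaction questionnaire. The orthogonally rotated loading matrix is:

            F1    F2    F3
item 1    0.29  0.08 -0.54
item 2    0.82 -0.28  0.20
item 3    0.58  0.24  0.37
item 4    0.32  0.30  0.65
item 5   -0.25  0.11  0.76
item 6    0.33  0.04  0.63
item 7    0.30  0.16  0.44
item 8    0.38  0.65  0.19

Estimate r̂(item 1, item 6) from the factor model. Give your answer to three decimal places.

r̂ = Σ λ_i·λ_j across factors = (0.29)(0.33) + (0.08)(0.04) + (-0.54)(0.63)
  = +0.0957 +0.0032 -0.3402 = -0.2413

-0.241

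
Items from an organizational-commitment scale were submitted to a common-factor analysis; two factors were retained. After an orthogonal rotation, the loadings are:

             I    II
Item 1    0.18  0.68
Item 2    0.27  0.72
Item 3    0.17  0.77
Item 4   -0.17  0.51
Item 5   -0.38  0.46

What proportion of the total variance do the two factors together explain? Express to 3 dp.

Communalities: 0.4948, 0.5913, 0.6218, 0.2890, 0.3560; Σh² = 2.3529.
Total variance with 5 standardized items is 5, so the solution explains 2.3529/5 = 0.4706.

0.471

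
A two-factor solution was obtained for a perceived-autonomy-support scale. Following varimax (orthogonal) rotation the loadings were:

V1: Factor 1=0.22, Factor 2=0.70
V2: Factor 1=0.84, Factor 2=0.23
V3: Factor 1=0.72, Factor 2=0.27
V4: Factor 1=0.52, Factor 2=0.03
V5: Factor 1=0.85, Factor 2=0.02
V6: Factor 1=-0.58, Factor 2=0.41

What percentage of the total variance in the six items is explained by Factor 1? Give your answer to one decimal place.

SS loadings for Factor 1 = 0.22² + 0.84² + 0.72² + 0.52² + 0.85² + (-0.58)² = 2.6017
With 6 standardized items, total variance = 6. Proportion = 2.6017/6 = 0.4336 → 43.36%.

43.4%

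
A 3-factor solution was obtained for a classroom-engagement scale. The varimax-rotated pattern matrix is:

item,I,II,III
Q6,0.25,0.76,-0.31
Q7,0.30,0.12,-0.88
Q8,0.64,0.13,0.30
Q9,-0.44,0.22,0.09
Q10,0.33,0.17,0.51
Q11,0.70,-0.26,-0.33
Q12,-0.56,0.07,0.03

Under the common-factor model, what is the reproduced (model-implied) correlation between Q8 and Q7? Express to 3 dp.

-0.056

r̂ = Σ λ_i·λ_j across factors = (0.64)(0.30) + (0.13)(0.12) + (0.30)(-0.88)
  = +0.1920 +0.0156 -0.2640 = -0.0564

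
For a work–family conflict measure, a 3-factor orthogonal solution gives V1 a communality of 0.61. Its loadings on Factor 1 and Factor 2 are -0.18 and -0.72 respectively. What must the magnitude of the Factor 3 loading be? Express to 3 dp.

0.243

Under orthogonal rotation h² = Σλ², so λ_Factor 3² = h² − (0.5508) = 0.61 − 0.5508 = 0.0592.
|λ| = √0.0592 = 0.2433.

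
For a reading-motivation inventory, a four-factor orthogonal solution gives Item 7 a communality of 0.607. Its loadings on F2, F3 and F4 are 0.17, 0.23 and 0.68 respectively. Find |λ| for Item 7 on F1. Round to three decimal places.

Under orthogonal rotation h² = Σλ², so λ_F1² = h² − (0.5442) = 0.607 − 0.5442 = 0.0628.
|λ| = √0.0628 = 0.2506.

0.251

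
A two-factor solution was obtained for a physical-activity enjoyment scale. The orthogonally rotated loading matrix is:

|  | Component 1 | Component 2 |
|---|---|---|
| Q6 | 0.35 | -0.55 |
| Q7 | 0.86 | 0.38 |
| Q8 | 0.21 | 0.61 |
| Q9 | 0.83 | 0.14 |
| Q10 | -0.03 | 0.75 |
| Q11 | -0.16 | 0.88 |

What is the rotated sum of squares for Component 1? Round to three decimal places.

SS loadings for Component 1 = 0.35² + 0.86² + 0.21² + 0.83² + (-0.03)² + (-0.16)² = 0.1225 + 0.7396 + 0.0441 + 0.6889 + 0.0009 + 0.0256 = 1.6216

1.622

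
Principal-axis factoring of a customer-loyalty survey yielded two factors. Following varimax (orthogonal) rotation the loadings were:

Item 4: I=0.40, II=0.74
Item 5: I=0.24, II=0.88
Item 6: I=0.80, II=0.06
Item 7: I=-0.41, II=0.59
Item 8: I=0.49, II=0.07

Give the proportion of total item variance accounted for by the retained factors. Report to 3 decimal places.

Communalities: 0.7076, 0.8320, 0.6436, 0.5162, 0.2450; Σh² = 2.9444.
Total variance with 5 standardized items is 5, so the solution explains 2.9444/5 = 0.5889.

0.589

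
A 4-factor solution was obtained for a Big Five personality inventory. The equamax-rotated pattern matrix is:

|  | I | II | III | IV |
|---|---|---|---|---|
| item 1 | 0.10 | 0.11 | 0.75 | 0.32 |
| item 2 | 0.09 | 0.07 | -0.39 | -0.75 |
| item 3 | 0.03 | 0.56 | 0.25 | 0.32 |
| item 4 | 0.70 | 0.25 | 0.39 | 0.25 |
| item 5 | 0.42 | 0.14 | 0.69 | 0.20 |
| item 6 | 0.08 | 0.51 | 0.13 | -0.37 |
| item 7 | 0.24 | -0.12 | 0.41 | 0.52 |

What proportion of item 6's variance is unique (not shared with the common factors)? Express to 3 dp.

0.580

h² = 0.08² + 0.51² + 0.13² + (-0.37)² = 0.0064 + 0.2601 + 0.0169 + 0.1369 = 0.4203
Uniqueness u² = 1 − h² = 1 − 0.4203 = 0.5797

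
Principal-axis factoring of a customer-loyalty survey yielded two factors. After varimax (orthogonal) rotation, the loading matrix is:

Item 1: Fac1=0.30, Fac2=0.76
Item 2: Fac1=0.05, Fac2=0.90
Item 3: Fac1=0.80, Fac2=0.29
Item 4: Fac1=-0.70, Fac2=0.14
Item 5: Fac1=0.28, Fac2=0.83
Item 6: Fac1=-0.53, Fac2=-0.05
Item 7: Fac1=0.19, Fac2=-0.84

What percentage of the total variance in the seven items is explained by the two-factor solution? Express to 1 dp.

64.4%

SS loadings by factor: 1.6179, 2.8883; total = 4.5062.
Total variance with 7 standardized items is 7, so the solution explains 4.5062/7 = 0.6437 = 64.37%.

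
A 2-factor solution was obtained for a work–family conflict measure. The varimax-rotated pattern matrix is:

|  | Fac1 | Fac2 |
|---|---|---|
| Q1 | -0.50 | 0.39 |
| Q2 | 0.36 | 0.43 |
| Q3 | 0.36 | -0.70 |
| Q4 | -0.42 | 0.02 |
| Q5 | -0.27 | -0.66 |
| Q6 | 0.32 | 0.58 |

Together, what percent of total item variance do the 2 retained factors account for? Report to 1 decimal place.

Communalities: 0.4021, 0.3145, 0.6196, 0.1768, 0.5085, 0.4388; Σh² = 2.4603.
Total variance with 6 standardized items is 6, so the solution explains 2.4603/6 = 0.4101 = 41.01%.

41.0%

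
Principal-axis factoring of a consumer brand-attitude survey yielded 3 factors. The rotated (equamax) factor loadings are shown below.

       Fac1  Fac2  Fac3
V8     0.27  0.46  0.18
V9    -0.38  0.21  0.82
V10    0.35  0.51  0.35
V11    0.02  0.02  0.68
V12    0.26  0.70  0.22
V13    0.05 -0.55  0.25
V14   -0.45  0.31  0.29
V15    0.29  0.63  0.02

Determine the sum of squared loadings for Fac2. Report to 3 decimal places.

SS loadings for Fac2 = 0.46² + 0.21² + 0.51² + 0.02² + 0.70² + (-0.55)² + 0.31² + 0.63² = 0.2116 + 0.0441 + 0.2601 + 0.0004 + 0.4900 + 0.3025 + 0.0961 + 0.3969 = 1.8017

1.802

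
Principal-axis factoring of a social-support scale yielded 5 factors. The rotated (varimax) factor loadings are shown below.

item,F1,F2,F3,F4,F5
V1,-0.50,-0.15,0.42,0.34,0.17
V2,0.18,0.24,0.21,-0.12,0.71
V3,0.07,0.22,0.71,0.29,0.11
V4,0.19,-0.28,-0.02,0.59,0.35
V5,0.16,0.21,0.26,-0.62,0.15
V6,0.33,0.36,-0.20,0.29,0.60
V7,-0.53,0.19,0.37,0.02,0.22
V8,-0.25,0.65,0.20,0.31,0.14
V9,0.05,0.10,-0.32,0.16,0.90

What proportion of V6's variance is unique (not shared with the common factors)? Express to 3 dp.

0.277

h² = 0.33² + 0.36² + (-0.20)² + 0.29² + 0.60² = 0.1089 + 0.1296 + 0.0400 + 0.0841 + 0.3600 = 0.7226
Uniqueness u² = 1 − h² = 1 − 0.7226 = 0.2774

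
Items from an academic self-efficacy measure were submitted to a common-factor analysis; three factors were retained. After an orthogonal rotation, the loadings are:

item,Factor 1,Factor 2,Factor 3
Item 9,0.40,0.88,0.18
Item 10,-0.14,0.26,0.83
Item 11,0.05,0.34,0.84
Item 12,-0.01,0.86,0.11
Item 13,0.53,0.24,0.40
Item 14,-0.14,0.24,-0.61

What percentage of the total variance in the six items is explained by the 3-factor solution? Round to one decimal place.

SS loadings by factor: 0.4827, 1.8124, 1.9711; total = 4.2662.
Total variance with 6 standardized items is 6, so the solution explains 4.2662/6 = 0.7110 = 71.10%.

71.1%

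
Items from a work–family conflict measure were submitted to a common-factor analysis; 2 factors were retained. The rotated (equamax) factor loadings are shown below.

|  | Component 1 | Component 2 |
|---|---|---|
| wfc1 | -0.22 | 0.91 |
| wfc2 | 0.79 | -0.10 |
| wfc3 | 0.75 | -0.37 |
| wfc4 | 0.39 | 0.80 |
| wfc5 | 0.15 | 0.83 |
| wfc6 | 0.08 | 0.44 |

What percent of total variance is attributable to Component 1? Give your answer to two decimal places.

23.60%

SS loadings for Component 1 = (-0.22)² + 0.79² + 0.75² + 0.39² + 0.15² + 0.08² = 1.4160
With 6 standardized items, total variance = 6. Proportion = 1.4160/6 = 0.2360 → 23.60%.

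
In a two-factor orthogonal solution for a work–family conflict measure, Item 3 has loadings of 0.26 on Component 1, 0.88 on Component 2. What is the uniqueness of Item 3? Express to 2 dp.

0.16

h² = 0.26² + 0.88² = 0.0676 + 0.7744 = 0.8420
Uniqueness u² = 1 − h² = 1 − 0.8420 = 0.1580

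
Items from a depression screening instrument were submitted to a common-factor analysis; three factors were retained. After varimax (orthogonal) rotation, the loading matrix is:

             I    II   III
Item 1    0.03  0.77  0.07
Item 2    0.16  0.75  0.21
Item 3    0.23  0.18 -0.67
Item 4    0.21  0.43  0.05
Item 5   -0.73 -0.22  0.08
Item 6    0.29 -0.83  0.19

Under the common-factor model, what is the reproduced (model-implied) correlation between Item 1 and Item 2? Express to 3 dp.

r̂ = Σ λ_i·λ_j across factors = (0.03)(0.16) + (0.77)(0.75) + (0.07)(0.21)
  = +0.0048 +0.5775 +0.0147 = 0.5970

0.597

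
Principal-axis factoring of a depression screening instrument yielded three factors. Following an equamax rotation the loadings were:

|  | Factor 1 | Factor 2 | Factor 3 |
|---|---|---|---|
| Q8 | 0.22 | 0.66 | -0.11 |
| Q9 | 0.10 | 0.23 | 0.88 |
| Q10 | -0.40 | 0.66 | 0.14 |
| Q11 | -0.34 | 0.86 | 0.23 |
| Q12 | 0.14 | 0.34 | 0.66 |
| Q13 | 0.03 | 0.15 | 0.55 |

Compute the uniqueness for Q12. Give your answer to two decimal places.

h² = 0.14² + 0.34² + 0.66² = 0.0196 + 0.1156 + 0.4356 = 0.5708
Uniqueness u² = 1 − h² = 1 − 0.5708 = 0.4292

0.43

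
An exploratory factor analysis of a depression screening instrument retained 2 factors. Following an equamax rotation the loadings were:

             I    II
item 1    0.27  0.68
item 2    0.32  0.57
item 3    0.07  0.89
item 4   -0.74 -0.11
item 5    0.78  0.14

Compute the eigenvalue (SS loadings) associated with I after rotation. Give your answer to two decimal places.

1.34

SS loadings for I = 0.27² + 0.32² + 0.07² + (-0.74)² + 0.78² = 0.0729 + 0.1024 + 0.0049 + 0.5476 + 0.6084 = 1.3362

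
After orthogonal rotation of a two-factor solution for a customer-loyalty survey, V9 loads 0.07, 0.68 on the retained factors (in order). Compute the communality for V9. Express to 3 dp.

h² = 0.07² + 0.68² = 0.0049 + 0.4624 = 0.4673

0.467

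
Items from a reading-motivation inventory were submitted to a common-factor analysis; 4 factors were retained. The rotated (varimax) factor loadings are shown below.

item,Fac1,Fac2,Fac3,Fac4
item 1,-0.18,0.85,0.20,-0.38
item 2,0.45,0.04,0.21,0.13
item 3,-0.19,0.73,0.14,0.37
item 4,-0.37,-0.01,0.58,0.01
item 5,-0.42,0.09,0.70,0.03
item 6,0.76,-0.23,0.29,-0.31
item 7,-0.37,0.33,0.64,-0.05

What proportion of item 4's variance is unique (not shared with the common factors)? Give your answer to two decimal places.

0.53

h² = (-0.37)² + (-0.01)² + 0.58² + 0.01² = 0.1369 + 0.0001 + 0.3364 + 0.0001 = 0.4735
Uniqueness u² = 1 − h² = 1 − 0.4735 = 0.5265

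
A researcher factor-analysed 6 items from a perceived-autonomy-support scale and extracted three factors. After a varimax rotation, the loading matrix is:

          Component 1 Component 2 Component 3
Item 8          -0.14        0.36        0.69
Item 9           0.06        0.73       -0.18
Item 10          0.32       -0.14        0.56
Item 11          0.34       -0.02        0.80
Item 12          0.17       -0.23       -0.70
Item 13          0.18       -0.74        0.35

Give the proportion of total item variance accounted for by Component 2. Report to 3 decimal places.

0.214

SS loadings for Component 2 = 0.36² + 0.73² + (-0.14)² + (-0.02)² + (-0.23)² + (-0.74)² = 1.2830
Proportion of variance = 1.2830 / 6 = 0.2138.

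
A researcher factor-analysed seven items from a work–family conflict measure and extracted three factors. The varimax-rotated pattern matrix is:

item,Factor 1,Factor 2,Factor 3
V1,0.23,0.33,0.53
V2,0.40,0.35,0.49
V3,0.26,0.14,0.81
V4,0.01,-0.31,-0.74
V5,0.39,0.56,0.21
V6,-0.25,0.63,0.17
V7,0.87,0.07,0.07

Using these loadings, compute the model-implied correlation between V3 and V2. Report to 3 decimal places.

r̂ = Σ λ_i·λ_j across factors = (0.26)(0.40) + (0.14)(0.35) + (0.81)(0.49)
  = +0.1040 +0.0490 +0.3969 = 0.5499

0.550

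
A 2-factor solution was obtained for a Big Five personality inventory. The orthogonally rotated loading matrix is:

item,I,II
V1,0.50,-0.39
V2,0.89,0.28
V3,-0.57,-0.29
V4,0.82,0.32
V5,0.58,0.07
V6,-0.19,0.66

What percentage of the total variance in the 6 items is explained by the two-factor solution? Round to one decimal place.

SS loadings by factor: 2.4119, 0.8575; total = 3.2694.
Total variance with 6 standardized items is 6, so the solution explains 3.2694/6 = 0.5449 = 54.49%.

54.5%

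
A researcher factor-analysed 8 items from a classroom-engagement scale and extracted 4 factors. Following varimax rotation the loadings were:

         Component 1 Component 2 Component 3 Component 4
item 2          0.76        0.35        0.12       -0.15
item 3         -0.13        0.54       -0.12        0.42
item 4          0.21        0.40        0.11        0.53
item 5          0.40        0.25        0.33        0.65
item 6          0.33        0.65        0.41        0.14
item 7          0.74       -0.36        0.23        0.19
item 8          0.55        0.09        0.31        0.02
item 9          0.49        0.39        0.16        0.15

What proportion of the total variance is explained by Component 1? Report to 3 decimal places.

SS loadings for Component 1 = 0.76² + (-0.13)² + 0.21² + 0.40² + 0.33² + 0.74² + 0.55² + 0.49² = 1.9977
Proportion of variance = 1.9977 / 8 = 0.2497.

0.250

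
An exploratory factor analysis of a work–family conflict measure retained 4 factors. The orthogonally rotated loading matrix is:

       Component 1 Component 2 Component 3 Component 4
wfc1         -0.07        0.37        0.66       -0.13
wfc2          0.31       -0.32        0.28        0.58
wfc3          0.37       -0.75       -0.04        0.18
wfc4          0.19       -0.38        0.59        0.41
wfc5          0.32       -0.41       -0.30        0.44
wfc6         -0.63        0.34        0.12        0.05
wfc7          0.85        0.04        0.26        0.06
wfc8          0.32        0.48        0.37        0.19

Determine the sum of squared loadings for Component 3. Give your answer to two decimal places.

SS loadings for Component 3 = 0.66² + 0.28² + (-0.04)² + 0.59² + (-0.30)² + 0.12² + 0.26² + 0.37² = 0.4356 + 0.0784 + 0.0016 + 0.3481 + 0.0900 + 0.0144 + 0.0676 + 0.1369 = 1.1726

1.17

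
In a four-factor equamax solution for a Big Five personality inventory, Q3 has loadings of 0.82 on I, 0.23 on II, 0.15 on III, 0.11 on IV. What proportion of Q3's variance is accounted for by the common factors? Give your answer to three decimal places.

h² = 0.82² + 0.23² + 0.15² + 0.11² = 0.6724 + 0.0529 + 0.0225 + 0.0121 = 0.7599

0.760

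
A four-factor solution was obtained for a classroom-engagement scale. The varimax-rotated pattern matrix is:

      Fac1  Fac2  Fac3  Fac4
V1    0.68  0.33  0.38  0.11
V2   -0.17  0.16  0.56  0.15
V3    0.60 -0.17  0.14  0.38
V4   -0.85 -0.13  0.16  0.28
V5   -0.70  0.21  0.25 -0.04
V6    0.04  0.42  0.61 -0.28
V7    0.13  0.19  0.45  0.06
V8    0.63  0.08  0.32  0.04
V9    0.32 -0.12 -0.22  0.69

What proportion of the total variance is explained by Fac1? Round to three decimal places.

SS loadings for Fac1 = 0.68² + (-0.17)² + 0.60² + (-0.85)² + (-0.70)² + 0.04² + 0.13² + 0.63² + 0.32² = 2.5816
Proportion of variance = 2.5816 / 9 = 0.2868.

0.287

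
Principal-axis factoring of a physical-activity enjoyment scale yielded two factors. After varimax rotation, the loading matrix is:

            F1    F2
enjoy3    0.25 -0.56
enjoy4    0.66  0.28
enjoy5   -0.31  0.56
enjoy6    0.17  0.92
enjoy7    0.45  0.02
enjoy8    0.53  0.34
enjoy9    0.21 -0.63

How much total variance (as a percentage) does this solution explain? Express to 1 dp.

45.9%

Communalities: 0.3761, 0.5140, 0.4097, 0.8753, 0.2029, 0.3965, 0.4410; Σh² = 3.2155.
Total variance with 7 standardized items is 7, so the solution explains 3.2155/7 = 0.4594 = 45.94%.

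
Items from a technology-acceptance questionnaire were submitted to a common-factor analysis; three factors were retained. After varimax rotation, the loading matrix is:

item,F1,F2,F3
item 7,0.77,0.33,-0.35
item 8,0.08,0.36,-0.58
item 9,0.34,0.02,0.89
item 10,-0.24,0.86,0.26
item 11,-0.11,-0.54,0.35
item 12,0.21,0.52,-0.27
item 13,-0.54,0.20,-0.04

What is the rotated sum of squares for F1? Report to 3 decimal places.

1.120

SS loadings for F1 = 0.77² + 0.08² + 0.34² + (-0.24)² + (-0.11)² + 0.21² + (-0.54)² = 0.5929 + 0.0064 + 0.1156 + 0.0576 + 0.0121 + 0.0441 + 0.2916 = 1.1203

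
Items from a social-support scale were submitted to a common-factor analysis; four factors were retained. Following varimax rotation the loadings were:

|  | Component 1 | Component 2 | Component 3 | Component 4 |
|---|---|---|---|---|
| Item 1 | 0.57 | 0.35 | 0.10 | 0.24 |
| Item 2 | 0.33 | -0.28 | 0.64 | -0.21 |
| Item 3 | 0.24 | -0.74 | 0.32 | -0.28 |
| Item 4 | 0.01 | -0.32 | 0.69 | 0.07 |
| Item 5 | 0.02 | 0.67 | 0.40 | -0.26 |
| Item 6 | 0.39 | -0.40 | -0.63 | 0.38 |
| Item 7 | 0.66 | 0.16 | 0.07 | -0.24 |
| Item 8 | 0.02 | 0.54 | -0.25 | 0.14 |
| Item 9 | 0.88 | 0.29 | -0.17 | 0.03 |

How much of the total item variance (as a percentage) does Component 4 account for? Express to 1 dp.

5.3%

SS loadings for Component 4 = 0.24² + (-0.21)² + (-0.28)² + 0.07² + (-0.26)² + 0.38² + (-0.24)² + 0.14² + 0.03² = 0.4751
With 9 standardized items, total variance = 9. Proportion = 0.4751/9 = 0.0528 → 5.28%.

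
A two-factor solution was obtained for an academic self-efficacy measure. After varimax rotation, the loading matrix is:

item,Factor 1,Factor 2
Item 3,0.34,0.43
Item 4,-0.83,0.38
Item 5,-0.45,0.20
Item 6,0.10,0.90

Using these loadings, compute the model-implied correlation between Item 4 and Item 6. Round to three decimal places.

0.259

r̂ = Σ λ_i·λ_j across factors = (-0.83)(0.10) + (0.38)(0.90)
  = -0.0830 +0.3420 = 0.2590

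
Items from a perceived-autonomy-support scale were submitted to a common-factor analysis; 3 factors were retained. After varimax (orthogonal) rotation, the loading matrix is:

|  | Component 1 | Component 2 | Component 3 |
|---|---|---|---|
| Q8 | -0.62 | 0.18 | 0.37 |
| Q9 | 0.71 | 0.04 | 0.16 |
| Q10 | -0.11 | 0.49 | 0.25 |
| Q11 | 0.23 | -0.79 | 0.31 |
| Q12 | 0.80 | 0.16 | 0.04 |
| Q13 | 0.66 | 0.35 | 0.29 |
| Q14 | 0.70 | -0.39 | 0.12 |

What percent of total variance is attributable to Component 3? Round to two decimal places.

6.02%

SS loadings for Component 3 = 0.37² + 0.16² + 0.25² + 0.31² + 0.04² + 0.29² + 0.12² = 0.4212
With 7 standardized items, total variance = 7. Proportion = 0.4212/7 = 0.0602 → 6.02%.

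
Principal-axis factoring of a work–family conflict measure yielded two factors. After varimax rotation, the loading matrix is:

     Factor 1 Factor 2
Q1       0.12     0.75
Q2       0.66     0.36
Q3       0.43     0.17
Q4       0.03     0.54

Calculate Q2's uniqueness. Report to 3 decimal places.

h² = 0.66² + 0.36² = 0.4356 + 0.1296 = 0.5652
Uniqueness u² = 1 − h² = 1 − 0.5652 = 0.4348

0.435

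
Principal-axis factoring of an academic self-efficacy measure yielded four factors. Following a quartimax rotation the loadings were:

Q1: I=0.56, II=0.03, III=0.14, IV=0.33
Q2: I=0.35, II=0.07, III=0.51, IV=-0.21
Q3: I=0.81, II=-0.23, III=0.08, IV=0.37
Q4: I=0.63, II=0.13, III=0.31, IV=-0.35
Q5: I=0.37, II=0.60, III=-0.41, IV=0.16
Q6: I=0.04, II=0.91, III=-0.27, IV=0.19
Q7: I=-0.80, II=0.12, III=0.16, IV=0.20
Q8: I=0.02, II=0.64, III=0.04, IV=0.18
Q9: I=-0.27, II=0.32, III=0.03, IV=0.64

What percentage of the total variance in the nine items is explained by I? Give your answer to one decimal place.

SS loadings for I = 0.56² + 0.35² + 0.81² + 0.63² + 0.37² + 0.04² + (-0.80)² + 0.02² + (-0.27)² = 2.3409
With 9 standardized items, total variance = 9. Proportion = 2.3409/9 = 0.2601 → 26.01%.

26.0%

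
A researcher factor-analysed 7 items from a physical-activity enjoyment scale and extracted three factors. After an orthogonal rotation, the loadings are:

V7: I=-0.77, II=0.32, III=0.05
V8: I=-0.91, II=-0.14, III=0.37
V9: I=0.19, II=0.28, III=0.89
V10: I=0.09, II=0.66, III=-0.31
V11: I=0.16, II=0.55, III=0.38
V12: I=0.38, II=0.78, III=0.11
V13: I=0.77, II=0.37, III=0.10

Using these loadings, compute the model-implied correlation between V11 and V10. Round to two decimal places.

r̂ = Σ λ_i·λ_j across factors = (0.16)(0.09) + (0.55)(0.66) + (0.38)(-0.31)
  = +0.0144 +0.3630 -0.1178 = 0.2596

0.26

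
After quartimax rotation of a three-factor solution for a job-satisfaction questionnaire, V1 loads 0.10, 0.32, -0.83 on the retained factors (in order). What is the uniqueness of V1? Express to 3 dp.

h² = 0.10² + 0.32² + (-0.83)² = 0.0100 + 0.1024 + 0.6889 = 0.8013
Uniqueness u² = 1 − h² = 1 − 0.8013 = 0.1987

0.199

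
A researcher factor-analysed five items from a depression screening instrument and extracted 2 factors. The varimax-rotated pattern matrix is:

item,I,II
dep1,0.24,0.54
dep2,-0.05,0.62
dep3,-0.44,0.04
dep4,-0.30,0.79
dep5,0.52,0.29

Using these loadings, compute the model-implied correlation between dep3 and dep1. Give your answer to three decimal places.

-0.084

r̂ = Σ λ_i·λ_j across factors = (-0.44)(0.24) + (0.04)(0.54)
  = -0.1056 +0.0216 = -0.0840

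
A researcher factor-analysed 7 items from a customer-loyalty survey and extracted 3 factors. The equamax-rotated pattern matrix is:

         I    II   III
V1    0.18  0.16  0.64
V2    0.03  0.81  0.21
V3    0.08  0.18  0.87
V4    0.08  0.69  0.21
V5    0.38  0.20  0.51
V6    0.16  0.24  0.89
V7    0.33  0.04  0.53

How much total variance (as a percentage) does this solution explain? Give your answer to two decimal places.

SS loadings by factor: 0.3250, 1.2894, 2.5878; total = 4.2022.
Total variance with 7 standardized items is 7, so the solution explains 4.2022/7 = 0.6003 = 60.03%.

60.03%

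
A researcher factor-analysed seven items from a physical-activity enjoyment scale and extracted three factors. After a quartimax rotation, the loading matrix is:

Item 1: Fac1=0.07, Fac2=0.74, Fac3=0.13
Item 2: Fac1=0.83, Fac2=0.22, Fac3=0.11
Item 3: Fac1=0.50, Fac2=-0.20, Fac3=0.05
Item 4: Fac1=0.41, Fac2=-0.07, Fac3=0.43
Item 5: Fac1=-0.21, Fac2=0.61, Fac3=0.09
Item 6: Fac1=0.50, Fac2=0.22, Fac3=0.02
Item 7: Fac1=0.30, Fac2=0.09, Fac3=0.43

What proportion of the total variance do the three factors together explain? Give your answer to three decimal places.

0.425

SS loadings by factor: 1.4960, 1.0695, 0.4098; total = 2.9753.
Total variance with 7 standardized items is 7, so the solution explains 2.9753/7 = 0.4250.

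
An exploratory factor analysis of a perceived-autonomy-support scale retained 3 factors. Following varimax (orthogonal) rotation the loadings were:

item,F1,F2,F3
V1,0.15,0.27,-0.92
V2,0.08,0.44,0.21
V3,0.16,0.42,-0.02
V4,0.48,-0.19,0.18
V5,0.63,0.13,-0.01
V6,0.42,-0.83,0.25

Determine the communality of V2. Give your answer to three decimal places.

h² = 0.08² + 0.44² + 0.21² = 0.0064 + 0.1936 + 0.0441 = 0.2441

0.244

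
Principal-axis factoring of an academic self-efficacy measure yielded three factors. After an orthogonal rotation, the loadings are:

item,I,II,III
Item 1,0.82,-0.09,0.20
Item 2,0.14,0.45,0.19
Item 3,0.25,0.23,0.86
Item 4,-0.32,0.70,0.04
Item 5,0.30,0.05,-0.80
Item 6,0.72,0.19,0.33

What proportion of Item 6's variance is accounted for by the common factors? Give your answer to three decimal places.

h² = 0.72² + 0.19² + 0.33² = 0.5184 + 0.0361 + 0.1089 = 0.6634

0.663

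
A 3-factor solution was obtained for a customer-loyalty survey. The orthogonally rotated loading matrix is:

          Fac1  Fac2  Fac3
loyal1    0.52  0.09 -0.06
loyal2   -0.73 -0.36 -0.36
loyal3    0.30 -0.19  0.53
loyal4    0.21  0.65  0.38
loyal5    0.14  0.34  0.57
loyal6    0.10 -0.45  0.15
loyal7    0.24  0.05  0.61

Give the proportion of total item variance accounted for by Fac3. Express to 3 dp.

SS loadings for Fac3 = (-0.06)² + (-0.36)² + 0.53² + 0.38² + 0.57² + 0.15² + 0.61² = 1.2780
Proportion of variance = 1.2780 / 7 = 0.1826.

0.183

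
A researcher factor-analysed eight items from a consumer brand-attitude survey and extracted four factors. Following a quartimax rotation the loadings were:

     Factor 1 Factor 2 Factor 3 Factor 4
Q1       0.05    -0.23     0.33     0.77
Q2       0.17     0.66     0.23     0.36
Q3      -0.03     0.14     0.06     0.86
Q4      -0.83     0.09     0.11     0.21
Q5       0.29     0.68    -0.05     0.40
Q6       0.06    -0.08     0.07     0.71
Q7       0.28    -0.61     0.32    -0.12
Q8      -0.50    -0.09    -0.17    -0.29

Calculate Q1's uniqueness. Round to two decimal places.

h² = 0.05² + (-0.23)² + 0.33² + 0.77² = 0.0025 + 0.0529 + 0.1089 + 0.5929 = 0.7572
Uniqueness u² = 1 − h² = 1 − 0.7572 = 0.2428

0.24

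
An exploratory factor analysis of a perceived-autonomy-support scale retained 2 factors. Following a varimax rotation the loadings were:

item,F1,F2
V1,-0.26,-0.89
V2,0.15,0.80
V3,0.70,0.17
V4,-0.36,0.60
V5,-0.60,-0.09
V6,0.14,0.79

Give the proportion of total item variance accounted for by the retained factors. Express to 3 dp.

0.590

SS loadings by factor: 1.0893, 2.4532; total = 3.5425.
Total variance with 6 standardized items is 6, so the solution explains 3.5425/6 = 0.5904.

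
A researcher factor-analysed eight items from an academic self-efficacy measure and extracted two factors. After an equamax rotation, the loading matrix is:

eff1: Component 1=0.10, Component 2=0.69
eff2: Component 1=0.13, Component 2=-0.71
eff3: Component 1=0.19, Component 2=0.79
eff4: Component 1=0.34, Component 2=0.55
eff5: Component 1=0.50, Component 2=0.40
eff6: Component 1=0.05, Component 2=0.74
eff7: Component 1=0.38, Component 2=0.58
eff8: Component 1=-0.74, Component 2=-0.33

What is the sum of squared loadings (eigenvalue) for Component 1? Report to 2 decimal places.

1.12

SS loadings for Component 1 = 0.10² + 0.13² + 0.19² + 0.34² + 0.50² + 0.05² + 0.38² + (-0.74)² = 0.0100 + 0.0169 + 0.0361 + 0.1156 + 0.2500 + 0.0025 + 0.1444 + 0.5476 = 1.1231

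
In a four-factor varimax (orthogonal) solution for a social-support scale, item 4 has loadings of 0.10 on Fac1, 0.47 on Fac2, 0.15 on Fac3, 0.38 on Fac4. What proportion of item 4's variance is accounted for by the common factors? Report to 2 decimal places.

0.40

h² = 0.10² + 0.47² + 0.15² + 0.38² = 0.0100 + 0.2209 + 0.0225 + 0.1444 = 0.3978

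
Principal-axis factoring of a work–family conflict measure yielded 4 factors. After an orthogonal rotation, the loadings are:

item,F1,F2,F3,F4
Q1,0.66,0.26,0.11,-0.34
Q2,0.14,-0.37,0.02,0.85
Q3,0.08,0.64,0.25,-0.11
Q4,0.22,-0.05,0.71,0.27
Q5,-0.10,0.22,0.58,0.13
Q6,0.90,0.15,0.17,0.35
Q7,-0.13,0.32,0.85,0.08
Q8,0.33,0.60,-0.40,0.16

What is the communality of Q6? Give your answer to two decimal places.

h² = 0.90² + 0.15² + 0.17² + 0.35² = 0.8100 + 0.0225 + 0.0289 + 0.1225 = 0.9839

0.98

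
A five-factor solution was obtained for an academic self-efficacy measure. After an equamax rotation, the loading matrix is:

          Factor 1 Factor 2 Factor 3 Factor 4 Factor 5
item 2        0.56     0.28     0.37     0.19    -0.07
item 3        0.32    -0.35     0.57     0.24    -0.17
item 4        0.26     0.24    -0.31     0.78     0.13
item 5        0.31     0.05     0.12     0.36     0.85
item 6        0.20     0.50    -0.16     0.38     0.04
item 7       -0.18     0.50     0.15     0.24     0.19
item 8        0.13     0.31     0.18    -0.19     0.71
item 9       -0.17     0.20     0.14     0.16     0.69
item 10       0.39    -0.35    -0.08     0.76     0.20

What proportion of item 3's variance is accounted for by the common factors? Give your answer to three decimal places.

h² = 0.32² + (-0.35)² + 0.57² + 0.24² + (-0.17)² = 0.1024 + 0.1225 + 0.3249 + 0.0576 + 0.0289 = 0.6363

0.636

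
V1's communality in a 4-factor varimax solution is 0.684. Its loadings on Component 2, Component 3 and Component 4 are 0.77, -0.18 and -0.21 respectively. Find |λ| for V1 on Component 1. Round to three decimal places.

0.121

Under orthogonal rotation h² = Σλ², so λ_Component 1² = h² − (0.6694) = 0.684 − 0.6694 = 0.0146.
|λ| = √0.0146 = 0.1208.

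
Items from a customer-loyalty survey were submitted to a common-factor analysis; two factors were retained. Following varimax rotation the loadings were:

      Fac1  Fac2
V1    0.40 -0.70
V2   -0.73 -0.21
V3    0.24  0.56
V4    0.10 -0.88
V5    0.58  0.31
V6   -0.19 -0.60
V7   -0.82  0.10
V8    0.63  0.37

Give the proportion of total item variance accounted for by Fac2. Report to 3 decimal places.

0.278

SS loadings for Fac2 = (-0.70)² + (-0.21)² + 0.56² + (-0.88)² + 0.31² + (-0.60)² + 0.10² + 0.37² = 2.2251
Proportion of variance = 2.2251 / 8 = 0.2781.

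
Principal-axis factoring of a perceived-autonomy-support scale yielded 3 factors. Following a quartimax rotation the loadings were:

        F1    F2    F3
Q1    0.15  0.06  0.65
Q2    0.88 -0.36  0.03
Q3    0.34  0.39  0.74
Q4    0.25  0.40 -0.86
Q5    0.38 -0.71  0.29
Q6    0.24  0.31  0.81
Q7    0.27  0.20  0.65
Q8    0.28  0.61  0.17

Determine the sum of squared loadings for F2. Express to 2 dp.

1.46

SS loadings for F2 = 0.06² + (-0.36)² + 0.39² + 0.40² + (-0.71)² + 0.31² + 0.20² + 0.61² = 0.0036 + 0.1296 + 0.1521 + 0.1600 + 0.5041 + 0.0961 + 0.0400 + 0.3721 = 1.4576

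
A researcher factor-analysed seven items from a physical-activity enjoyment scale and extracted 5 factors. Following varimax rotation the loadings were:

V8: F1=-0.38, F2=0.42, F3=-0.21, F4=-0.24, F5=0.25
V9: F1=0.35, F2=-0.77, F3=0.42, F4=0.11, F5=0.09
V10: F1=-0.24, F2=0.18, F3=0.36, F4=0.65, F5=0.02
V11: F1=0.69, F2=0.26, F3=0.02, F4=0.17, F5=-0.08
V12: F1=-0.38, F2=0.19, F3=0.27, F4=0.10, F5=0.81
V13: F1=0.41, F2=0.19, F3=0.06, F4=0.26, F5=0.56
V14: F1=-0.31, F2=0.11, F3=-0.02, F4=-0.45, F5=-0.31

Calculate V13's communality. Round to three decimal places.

0.589

h² = 0.41² + 0.19² + 0.06² + 0.26² + 0.56² = 0.1681 + 0.0361 + 0.0036 + 0.0676 + 0.3136 = 0.5890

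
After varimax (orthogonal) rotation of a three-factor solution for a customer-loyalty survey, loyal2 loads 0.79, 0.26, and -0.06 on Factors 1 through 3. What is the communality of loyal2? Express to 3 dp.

0.695

h² = 0.79² + 0.26² + (-0.06)² = 0.6241 + 0.0676 + 0.0036 = 0.6953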